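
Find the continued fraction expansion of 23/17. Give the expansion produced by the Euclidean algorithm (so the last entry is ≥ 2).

23 = 1×17 + 6
17 = 2×6 + 5
6 = 1×5 + 1
5 = 5×1 + 0  (stop)
So 23/17 = [1; 2, 1, 5].

[1; 2, 1, 5]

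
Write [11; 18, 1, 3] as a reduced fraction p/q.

829/75

Using pₖ = aₖpₖ₋₁ + pₖ₋₂ and qₖ = aₖqₖ₋₁ + qₖ₋₂:
  k=0: a=11, p=11, q=1
  k=1: a=18, p=199, q=18
  k=2: a=1, p=210, q=19
  k=3: a=3, p=829, q=75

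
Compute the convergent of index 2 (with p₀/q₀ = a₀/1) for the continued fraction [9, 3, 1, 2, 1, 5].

Using pₖ = aₖpₖ₋₁ + pₖ₋₂, qₖ = aₖqₖ₋₁ + qₖ₋₂ (with p₋₁=1, p₋₂=0, q₋₁=0, q₋₂=1):
  k=0: a=9, p=9, q=1
  k=1: a=3, p=28, q=3
  k=2: a=1, p=37, q=4

37/4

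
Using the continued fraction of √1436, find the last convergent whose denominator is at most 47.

720/19

√1436 = [37; 1, 8, 2, 18, 2, 8, 1, 74, …] (period length 8).
Convergents:
  p_0/q_0 = 37/1
  p_1/q_1 = 38/1
  p_2/q_2 = 341/9
  p_3/q_3 = 720/19
  p_4/q_4 = 13301/351
q_3 = 19 ≤ 47 < 351 = q_4, so the answer is 720/19.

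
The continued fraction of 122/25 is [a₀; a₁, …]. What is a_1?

1

122 = 4·25 + 22   →  a_0 = 4
25 = 1·22 + 3   →  a_1 = 1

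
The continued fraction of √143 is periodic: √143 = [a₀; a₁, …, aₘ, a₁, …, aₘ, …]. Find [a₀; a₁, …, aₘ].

a₀ = ⌊√143⌋ = 11.
With m₀=0, d₀=1 and mₖ₊₁ = dₖaₖ − mₖ, dₖ₊₁ = (n − mₖ₊₁²)/dₖ, aₖ₊₁ = ⌊(a₀+mₖ₊₁)/dₖ₊₁⌋:
  k=1: m=11, d=22, a=1
  k=2: m=11, d=1, a=22
d=1 and a=2a₀=22 at k=2, so the next step gives (m, d) = (11, 22) again — its k=1 value — and the period has length 2.

[11; 1, 22]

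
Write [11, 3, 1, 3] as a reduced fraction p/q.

Using pₖ = aₖpₖ₋₁ + pₖ₋₂ and qₖ = aₖqₖ₋₁ + qₖ₋₂:
  k=0: a=11, p=11, q=1
  k=1: a=3, p=34, q=3
  k=2: a=1, p=45, q=4
  k=3: a=3, p=169, q=15

169/15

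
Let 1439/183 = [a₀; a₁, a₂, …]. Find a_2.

6

1439 = 7·183 + 158   →  a_0 = 7
183 = 1·158 + 25   →  a_1 = 1
158 = 6·25 + 8   →  a_2 = 6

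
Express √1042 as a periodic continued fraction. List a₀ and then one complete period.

a₀ = ⌊√1042⌋ = 32.
With m₀=0, d₀=1 and mₖ₊₁ = dₖaₖ − mₖ, dₖ₊₁ = (n − mₖ₊₁²)/dₖ, aₖ₊₁ = ⌊(a₀+mₖ₊₁)/dₖ₊₁⌋:
  k=1: m=32, d=18, a=3
  k=2: m=22, d=31, a=1
  k=3: m=9, d=31, a=1
  k=4: m=22, d=18, a=3
  k=5: m=32, d=1, a=64
d=1 and a=2a₀=64 at k=5, so the next step gives (m, d) = (32, 18) again — its k=1 value — and the period has length 5.

[32; 3, 1, 1, 3, 64]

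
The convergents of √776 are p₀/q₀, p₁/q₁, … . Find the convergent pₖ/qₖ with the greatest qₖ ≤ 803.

10892/391

√776 = [27; 1, 5, 1, 54, …] (period length 4).
Convergents:
  p_0/q_0 = 27/1
  p_1/q_1 = 28/1
  p_2/q_2 = 167/6
  p_3/q_3 = 195/7
  p_4/q_4 = 10697/384
  p_5/q_5 = 10892/391
  p_6/q_6 = 65157/2339
q_5 = 391 ≤ 803 < 2339 = q_6, so the answer is 10892/391.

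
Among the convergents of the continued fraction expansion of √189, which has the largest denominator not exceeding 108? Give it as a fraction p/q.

√189 = [13; 1, 2, 1, 26, …] (period length 4).
Convergents:
  p_0/q_0 = 13/1
  p_1/q_1 = 14/1
  p_2/q_2 = 41/3
  p_3/q_3 = 55/4
  p_4/q_4 = 1471/107
  p_5/q_5 = 1526/111
q_4 = 107 ≤ 108 < 111 = q_5, so the answer is 1471/107.

1471/107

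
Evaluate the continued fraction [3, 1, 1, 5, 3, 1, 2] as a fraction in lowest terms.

Fold from the inside: start with 2/1.
  1 + 1/2 = 3/2
  3 + 2/3 = 11/3
  5 + 3/11 = 58/11
  1 + 11/58 = 69/58
  1 + 58/69 = 127/69
  3 + 69/127 = 450/127

450/127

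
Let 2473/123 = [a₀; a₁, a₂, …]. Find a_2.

2473 = 20·123 + 13   →  a_0 = 20
123 = 9·13 + 6   →  a_1 = 9
13 = 2·6 + 1   →  a_2 = 2

2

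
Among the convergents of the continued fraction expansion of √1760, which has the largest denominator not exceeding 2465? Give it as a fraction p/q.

73962/1763

√1760 = [41; 1, 19, 1, 82, …] (period length 4).
Convergents:
  p_0/q_0 = 41/1
  p_1/q_1 = 42/1
  p_2/q_2 = 839/20
  p_3/q_3 = 881/21
  p_4/q_4 = 73081/1742
  p_5/q_5 = 73962/1763
  p_6/q_6 = 1478359/35239
q_5 = 1763 ≤ 2465 < 35239 = q_6, so the answer is 73962/1763.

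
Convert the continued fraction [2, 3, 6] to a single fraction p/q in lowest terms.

44/19

Fold from the inside: start with 6/1.
  3 + 1/6 = 19/6
  2 + 6/19 = 44/19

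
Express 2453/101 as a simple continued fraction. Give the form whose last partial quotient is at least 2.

[24; 3, 2, 14]

2453 = 24·101 + 29
101 = 3·29 + 14
29 = 2·14 + 1
14 = 14·1 + 0  (stop)
So 2453/101 = [24; 3, 2, 14].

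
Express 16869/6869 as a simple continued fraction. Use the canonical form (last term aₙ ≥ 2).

16869 = 2*6869 + 3131
6869 = 2*3131 + 607
3131 = 5*607 + 96
607 = 6*96 + 31
96 = 3*31 + 3
31 = 10*3 + 1
3 = 3*1 + 0  (stop)
So 16869/6869 = [2; 2, 5, 6, 3, 10, 3].

[2; 2, 5, 6, 3, 10, 3]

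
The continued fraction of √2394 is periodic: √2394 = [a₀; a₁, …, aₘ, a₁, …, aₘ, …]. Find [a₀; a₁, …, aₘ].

[48; 1, 12, 1, 96]

a₀ = ⌊√2394⌋ = 48.
With m₀=0, d₀=1 and mₖ₊₁ = dₖaₖ − mₖ, dₖ₊₁ = (n − mₖ₊₁²)/dₖ, aₖ₊₁ = ⌊(a₀+mₖ₊₁)/dₖ₊₁⌋:
  k=1: m=48, d=90, a=1
  k=2: m=42, d=7, a=12
  k=3: m=42, d=90, a=1
  k=4: m=48, d=1, a=96
d=1 and a=2a₀=96 at k=4, so the next step gives (m, d) = (48, 90) again — its k=1 value — and the period has length 4.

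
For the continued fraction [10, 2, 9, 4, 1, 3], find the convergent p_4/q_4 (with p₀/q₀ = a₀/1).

1016/97

Using pₖ = aₖpₖ₋₁ + pₖ₋₂, qₖ = aₖqₖ₋₁ + qₖ₋₂ (with p₋₁=1, p₋₂=0, q₋₁=0, q₋₂=1):
  k=0: a=10, p=10, q=1
  k=1: a=2, p=21, q=2
  k=2: a=9, p=199, q=19
  k=3: a=4, p=817, q=78
  k=4: a=1, p=1016, q=97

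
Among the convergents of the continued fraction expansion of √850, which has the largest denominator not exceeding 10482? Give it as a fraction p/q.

√850 = [29; 6, 2, 6, 58, …] (period length 4).
Convergents:
  p_0/q_0 = 29/1
  p_1/q_1 = 175/6
  p_2/q_2 = 379/13
  p_3/q_3 = 2449/84
  p_4/q_4 = 142421/4885
  p_5/q_5 = 856975/29394
q_4 = 4885 ≤ 10482 < 29394 = q_5, so the answer is 142421/4885.

142421/4885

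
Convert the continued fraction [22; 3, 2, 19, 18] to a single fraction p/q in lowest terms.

Fold from the inside: start with 18/1.
  19 + 1/18 = 343/18
  2 + 18/343 = 704/343
  3 + 343/704 = 2455/704
  22 + 704/2455 = 54714/2455

54714/2455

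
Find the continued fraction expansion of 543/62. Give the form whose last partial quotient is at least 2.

[8; 1, 3, 7, 2]

543 = 8·62 + 47
62 = 1·47 + 15
47 = 3·15 + 2
15 = 7·2 + 1
2 = 2·1 + 0  (stop)
So 543/62 = [8; 1, 3, 7, 2].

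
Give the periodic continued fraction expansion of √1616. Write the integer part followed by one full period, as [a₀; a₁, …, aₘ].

[40; 5, 80]

a₀ = ⌊√1616⌋ = 40.
With m₀=0, d₀=1 and mₖ₊₁ = dₖaₖ − mₖ, dₖ₊₁ = (n − mₖ₊₁²)/dₖ, aₖ₊₁ = ⌊(a₀+mₖ₊₁)/dₖ₊₁⌋:
  k=1: m=40, d=16, a=5
  k=2: m=40, d=1, a=80
d=1 and a=2a₀=80 at k=2, so the next step gives (m, d) = (40, 16) again — its k=1 value — and the period has length 2.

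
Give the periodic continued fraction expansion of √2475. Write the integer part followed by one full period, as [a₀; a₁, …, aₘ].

a₀ = ⌊√2475⌋ = 49.
With m₀=0, d₀=1 and mₖ₊₁ = dₖaₖ − mₖ, dₖ₊₁ = (n − mₖ₊₁²)/dₖ, aₖ₊₁ = ⌊(a₀+mₖ₊₁)/dₖ₊₁⌋:
  k=1: m=49, d=74, a=1
  k=2: m=25, d=25, a=2
  k=3: m=25, d=74, a=1
  k=4: m=49, d=1, a=98
d=1 and a=2a₀=98 at k=4, so the next step gives (m, d) = (49, 74) again — its k=1 value — and the period has length 4.

[49; 1, 2, 1, 98]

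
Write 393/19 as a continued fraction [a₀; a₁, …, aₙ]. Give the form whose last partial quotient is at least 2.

[20; 1, 2, 6]

393 = 20×19 + 13
19 = 1×13 + 6
13 = 2×6 + 1
6 = 6×1 + 0  (stop)
So 393/19 = [20; 1, 2, 6].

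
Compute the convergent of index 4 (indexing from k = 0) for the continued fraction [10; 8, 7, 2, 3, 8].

4282/423

Using pₖ = aₖpₖ₋₁ + pₖ₋₂, qₖ = aₖqₖ₋₁ + qₖ₋₂ (with p₋₁=1, p₋₂=0, q₋₁=0, q₋₂=1):
  k=0: a=10, p=10, q=1
  k=1: a=8, p=81, q=8
  k=2: a=7, p=577, q=57
  k=3: a=2, p=1235, q=122
  k=4: a=3, p=4282, q=423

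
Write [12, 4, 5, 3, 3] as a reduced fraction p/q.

Using pₖ = aₖpₖ₋₁ + pₖ₋₂ and qₖ = aₖqₖ₋₁ + qₖ₋₂:
  k=0: a=12, p=12, q=1
  k=1: a=4, p=49, q=4
  k=2: a=5, p=257, q=21
  k=3: a=3, p=820, q=67
  k=4: a=3, p=2717, q=222

2717/222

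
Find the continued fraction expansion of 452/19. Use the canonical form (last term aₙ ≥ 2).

452 = 23·19 + 15
19 = 1·15 + 4
15 = 3·4 + 3
4 = 1·3 + 1
3 = 3·1 + 0  (stop)
So 452/19 = [23; 1, 3, 1, 3].

[23; 1, 3, 1, 3]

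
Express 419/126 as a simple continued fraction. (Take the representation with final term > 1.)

[3; 3, 13, 1, 2]

419 = 3·126 + 41
126 = 3·41 + 3
41 = 13·3 + 2
3 = 1·2 + 1
2 = 2·1 + 0  (stop)
So 419/126 = [3; 3, 13, 1, 2].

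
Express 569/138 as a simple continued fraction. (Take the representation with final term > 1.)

569 = 4×138 + 17
138 = 8×17 + 2
17 = 8×2 + 1
2 = 2×1 + 0  (stop)
So 569/138 = [4; 8, 8, 2].

[4; 8, 8, 2]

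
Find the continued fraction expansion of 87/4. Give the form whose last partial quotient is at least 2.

[21; 1, 3]

87 = 21*4 + 3
4 = 1*3 + 1
3 = 3*1 + 0  (stop)
So 87/4 = [21; 1, 3].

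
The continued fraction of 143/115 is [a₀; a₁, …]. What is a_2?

143 = 1·115 + 28   →  a_0 = 1
115 = 4·28 + 3   →  a_1 = 4
28 = 9·3 + 1   →  a_2 = 9

9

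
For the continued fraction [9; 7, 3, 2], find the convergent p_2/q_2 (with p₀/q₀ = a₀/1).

201/22

Using pₖ = aₖpₖ₋₁ + pₖ₋₂, qₖ = aₖqₖ₋₁ + qₖ₋₂ (with p₋₁=1, p₋₂=0, q₋₁=0, q₋₂=1):
  k=0: a=9, p=9, q=1
  k=1: a=7, p=64, q=7
  k=2: a=3, p=201, q=22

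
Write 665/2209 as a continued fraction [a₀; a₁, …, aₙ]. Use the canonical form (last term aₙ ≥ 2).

[0; 3, 3, 9, 3, 3, 2]

665 = 0·2209 + 665
2209 = 3·665 + 214
665 = 3·214 + 23
214 = 9·23 + 7
23 = 3·7 + 2
7 = 3·2 + 1
2 = 2·1 + 0  (stop)
So 665/2209 = [0; 3, 3, 9, 3, 3, 2].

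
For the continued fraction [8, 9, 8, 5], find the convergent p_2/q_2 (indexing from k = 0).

592/73

Using pₖ = aₖpₖ₋₁ + pₖ₋₂, qₖ = aₖqₖ₋₁ + qₖ₋₂ (with p₋₁=1, p₋₂=0, q₋₁=0, q₋₂=1):
  k=0: a=8, p=8, q=1
  k=1: a=9, p=73, q=9
  k=2: a=8, p=592, q=73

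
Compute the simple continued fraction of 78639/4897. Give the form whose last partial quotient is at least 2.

[16; 17, 15, 1, 17]

78639 = 16*4897 + 287
4897 = 17*287 + 18
287 = 15*18 + 17
18 = 1*17 + 1
17 = 17*1 + 0  (stop)
So 78639/4897 = [16; 17, 15, 1, 17].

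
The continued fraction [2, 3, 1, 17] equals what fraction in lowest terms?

Using pₖ = aₖpₖ₋₁ + pₖ₋₂ and qₖ = aₖqₖ₋₁ + qₖ₋₂:
  k=0: a=2, p=2, q=1
  k=1: a=3, p=7, q=3
  k=2: a=1, p=9, q=4
  k=3: a=17, p=160, q=71

160/71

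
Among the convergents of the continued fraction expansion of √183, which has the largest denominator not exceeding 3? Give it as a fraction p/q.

√183 = [13; 1, 1, 8, 1, 1, 26, …] (period length 6).
Convergents:
  p_0/q_0 = 13/1
  p_1/q_1 = 14/1
  p_2/q_2 = 27/2
  p_3/q_3 = 230/17
q_2 = 2 ≤ 3 < 17 = q_3, so the answer is 27/2.

27/2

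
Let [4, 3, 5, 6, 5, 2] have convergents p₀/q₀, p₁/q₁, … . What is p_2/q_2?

Using pₖ = aₖpₖ₋₁ + pₖ₋₂, qₖ = aₖqₖ₋₁ + qₖ₋₂ (with p₋₁=1, p₋₂=0, q₋₁=0, q₋₂=1):
  k=0: a=4, p=4, q=1
  k=1: a=3, p=13, q=3
  k=2: a=5, p=69, q=16

69/16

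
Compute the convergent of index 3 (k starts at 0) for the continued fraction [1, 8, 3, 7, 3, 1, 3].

205/183

Using pₖ = aₖpₖ₋₁ + pₖ₋₂, qₖ = aₖqₖ₋₁ + qₖ₋₂ (with p₋₁=1, p₋₂=0, q₋₁=0, q₋₂=1):
  k=0: a=1, p=1, q=1
  k=1: a=8, p=9, q=8
  k=2: a=3, p=28, q=25
  k=3: a=7, p=205, q=183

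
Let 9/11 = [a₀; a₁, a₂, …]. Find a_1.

1

9 = 0·11 + 9   →  a_0 = 0
11 = 1·9 + 2   →  a_1 = 1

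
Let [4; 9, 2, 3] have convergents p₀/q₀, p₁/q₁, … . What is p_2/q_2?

78/19

Using pₖ = aₖpₖ₋₁ + pₖ₋₂, qₖ = aₖqₖ₋₁ + qₖ₋₂ (with p₋₁=1, p₋₂=0, q₋₁=0, q₋₂=1):
  k=0: a=4, p=4, q=1
  k=1: a=9, p=37, q=9
  k=2: a=2, p=78, q=19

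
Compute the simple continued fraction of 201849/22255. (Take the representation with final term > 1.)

201849 = 9·22255 + 1554
22255 = 14·1554 + 499
1554 = 3·499 + 57
499 = 8·57 + 43
57 = 1·43 + 14
43 = 3·14 + 1
14 = 14·1 + 0  (stop)
So 201849/22255 = [9; 14, 3, 8, 1, 3, 14].

[9; 14, 3, 8, 1, 3, 14]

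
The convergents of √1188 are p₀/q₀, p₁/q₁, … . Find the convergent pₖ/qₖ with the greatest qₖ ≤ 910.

22714/659

√1188 = [34; 2, 7, 6, 7, 2, 68, …] (period length 6).
Convergents:
  p_0/q_0 = 34/1
  p_1/q_1 = 69/2
  p_2/q_2 = 517/15
  p_3/q_3 = 3171/92
  p_4/q_4 = 22714/659
  p_5/q_5 = 48599/1410
q_4 = 659 ≤ 910 < 1410 = q_5, so the answer is 22714/659.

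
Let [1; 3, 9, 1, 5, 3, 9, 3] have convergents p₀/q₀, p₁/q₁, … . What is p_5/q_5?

Using pₖ = aₖpₖ₋₁ + pₖ₋₂, qₖ = aₖqₖ₋₁ + qₖ₋₂ (with p₋₁=1, p₋₂=0, q₋₁=0, q₋₂=1):
  k=0: a=1, p=1, q=1
  k=1: a=3, p=4, q=3
  k=2: a=9, p=37, q=28
  k=3: a=1, p=41, q=31
  k=4: a=5, p=242, q=183
  k=5: a=3, p=767, q=580

767/580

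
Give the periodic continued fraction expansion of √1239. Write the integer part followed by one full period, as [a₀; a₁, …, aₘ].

a₀ = ⌊√1239⌋ = 35.
With m₀=0, d₀=1 and mₖ₊₁ = dₖaₖ − mₖ, dₖ₊₁ = (n − mₖ₊₁²)/dₖ, aₖ₊₁ = ⌊(a₀+mₖ₊₁)/dₖ₊₁⌋:
  k=1: m=35, d=14, a=5
  k=2: m=35, d=1, a=70
d=1 and a=2a₀=70 at k=2, so the next step gives (m, d) = (35, 14) again — its k=1 value — and the period has length 2.

[35; 5, 70]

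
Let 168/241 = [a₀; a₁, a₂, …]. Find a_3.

3

168 = 0·241 + 168   →  a_0 = 0
241 = 1·168 + 73   →  a_1 = 1
168 = 2·73 + 22   →  a_2 = 2
73 = 3·22 + 7   →  a_3 = 3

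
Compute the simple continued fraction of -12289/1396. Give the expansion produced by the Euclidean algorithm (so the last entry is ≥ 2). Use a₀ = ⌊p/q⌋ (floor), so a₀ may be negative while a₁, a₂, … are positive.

-12289 = -9×1396 + 275
1396 = 5×275 + 21
275 = 13×21 + 2
21 = 10×2 + 1
2 = 2×1 + 0  (stop)
So -12289/1396 = [-9; 5, 13, 10, 2].

[-9; 5, 13, 10, 2]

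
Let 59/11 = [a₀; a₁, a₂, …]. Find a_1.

2

59 = 5·11 + 4   →  a_0 = 5
11 = 2·4 + 3   →  a_1 = 2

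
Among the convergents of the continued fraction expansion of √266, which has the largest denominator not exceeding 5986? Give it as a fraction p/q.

67081/4113

√266 = [16; 3, 4, 3, 32, …] (period length 4).
Convergents:
  p_0/q_0 = 16/1
  p_1/q_1 = 49/3
  p_2/q_2 = 212/13
  p_3/q_3 = 685/42
  p_4/q_4 = 22132/1357
  p_5/q_5 = 67081/4113
  p_6/q_6 = 290456/17809
q_5 = 4113 ≤ 5986 < 17809 = q_6, so the answer is 67081/4113.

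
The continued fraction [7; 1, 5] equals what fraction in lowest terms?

47/6

Fold from the inside: start with 5/1.
  1 + 1/5 = 6/5
  7 + 5/6 = 47/6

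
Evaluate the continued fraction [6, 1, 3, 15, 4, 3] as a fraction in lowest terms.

5437/805

Using pₖ = aₖpₖ₋₁ + pₖ₋₂ and qₖ = aₖqₖ₋₁ + qₖ₋₂:
  k=0: a=6, p=6, q=1
  k=1: a=1, p=7, q=1
  k=2: a=3, p=27, q=4
  k=3: a=15, p=412, q=61
  k=4: a=4, p=1675, q=248
  k=5: a=3, p=5437, q=805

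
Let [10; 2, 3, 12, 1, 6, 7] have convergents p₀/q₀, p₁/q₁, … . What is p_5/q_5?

6717/644

Using pₖ = aₖpₖ₋₁ + pₖ₋₂, qₖ = aₖqₖ₋₁ + qₖ₋₂ (with p₋₁=1, p₋₂=0, q₋₁=0, q₋₂=1):
  k=0: a=10, p=10, q=1
  k=1: a=2, p=21, q=2
  k=2: a=3, p=73, q=7
  k=3: a=12, p=897, q=86
  k=4: a=1, p=970, q=93
  k=5: a=6, p=6717, q=644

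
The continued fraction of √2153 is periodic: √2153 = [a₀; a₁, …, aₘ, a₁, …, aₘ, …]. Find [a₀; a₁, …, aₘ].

a₀ = ⌊√2153⌋ = 46.
With m₀=0, d₀=1 and mₖ₊₁ = dₖaₖ − mₖ, dₖ₊₁ = (n − mₖ₊₁²)/dₖ, aₖ₊₁ = ⌊(a₀+mₖ₊₁)/dₖ₊₁⌋:
  k=1: m=46, d=37, a=2
  k=2: m=28, d=37, a=2
  k=3: m=46, d=1, a=92
d=1 and a=2a₀=92 at k=3, so the next step gives (m, d) = (46, 37) again — its k=1 value — and the period has length 3.

[46; 2, 2, 92]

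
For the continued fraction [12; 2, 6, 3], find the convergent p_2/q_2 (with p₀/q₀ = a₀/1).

162/13

Using pₖ = aₖpₖ₋₁ + pₖ₋₂, qₖ = aₖqₖ₋₁ + qₖ₋₂ (with p₋₁=1, p₋₂=0, q₋₁=0, q₋₂=1):
  k=0: a=12, p=12, q=1
  k=1: a=2, p=25, q=2
  k=2: a=6, p=162, q=13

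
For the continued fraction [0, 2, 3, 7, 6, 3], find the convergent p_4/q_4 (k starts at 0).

135/313

Using pₖ = aₖpₖ₋₁ + pₖ₋₂, qₖ = aₖqₖ₋₁ + qₖ₋₂ (with p₋₁=1, p₋₂=0, q₋₁=0, q₋₂=1):
  k=0: a=0, p=0, q=1
  k=1: a=2, p=1, q=2
  k=2: a=3, p=3, q=7
  k=3: a=7, p=22, q=51
  k=4: a=6, p=135, q=313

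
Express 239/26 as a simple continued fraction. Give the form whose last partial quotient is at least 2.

[9; 5, 5]

239 = 9×26 + 5
26 = 5×5 + 1
5 = 5×1 + 0  (stop)
So 239/26 = [9; 5, 5].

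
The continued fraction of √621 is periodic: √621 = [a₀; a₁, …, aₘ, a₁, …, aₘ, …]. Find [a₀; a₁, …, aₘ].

a₀ = ⌊√621⌋ = 24.
With m₀=0, d₀=1 and mₖ₊₁ = dₖaₖ − mₖ, dₖ₊₁ = (n − mₖ₊₁²)/dₖ, aₖ₊₁ = ⌊(a₀+mₖ₊₁)/dₖ₊₁⌋:
  k=1: m=24, d=45, a=1
  k=2: m=21, d=4, a=11
  k=3: m=23, d=23, a=2
  k=4: m=23, d=4, a=11
  k=5: m=21, d=45, a=1
  k=6: m=24, d=1, a=48
d=1 and a=2a₀=48 at k=6, so the next step gives (m, d) = (24, 45) again — its k=1 value — and the period has length 6.

[24; 1, 11, 2, 11, 1, 48]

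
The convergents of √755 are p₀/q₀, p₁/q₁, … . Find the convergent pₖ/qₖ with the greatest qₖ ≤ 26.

577/21

√755 = [27; 2, 10, 2, 54, …] (period length 4).
Convergents:
  p_0/q_0 = 27/1
  p_1/q_1 = 55/2
  p_2/q_2 = 577/21
  p_3/q_3 = 1209/44
q_2 = 21 ≤ 26 < 44 = q_3, so the answer is 577/21.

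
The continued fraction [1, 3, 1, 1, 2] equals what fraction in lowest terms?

23/18

Fold from the inside: start with 2/1.
  1 + 1/2 = 3/2
  1 + 2/3 = 5/3
  3 + 3/5 = 18/5
  1 + 5/18 = 23/18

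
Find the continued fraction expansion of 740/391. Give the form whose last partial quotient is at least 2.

740 = 1×391 + 349
391 = 1×349 + 42
349 = 8×42 + 13
42 = 3×13 + 3
13 = 4×3 + 1
3 = 3×1 + 0  (stop)
So 740/391 = [1; 1, 8, 3, 4, 3].

[1; 1, 8, 3, 4, 3]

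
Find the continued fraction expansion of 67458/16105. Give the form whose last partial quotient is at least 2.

[4; 5, 3, 3, 8, 7, 5]

67458 = 4·16105 + 3038
16105 = 5·3038 + 915
3038 = 3·915 + 293
915 = 3·293 + 36
293 = 8·36 + 5
36 = 7·5 + 1
5 = 5·1 + 0  (stop)
So 67458/16105 = [4; 5, 3, 3, 8, 7, 5].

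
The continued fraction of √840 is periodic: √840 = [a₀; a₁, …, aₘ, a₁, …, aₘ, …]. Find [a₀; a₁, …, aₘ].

[28; 1, 56]

a₀ = ⌊√840⌋ = 28.
With m₀=0, d₀=1 and mₖ₊₁ = dₖaₖ − mₖ, dₖ₊₁ = (n − mₖ₊₁²)/dₖ, aₖ₊₁ = ⌊(a₀+mₖ₊₁)/dₖ₊₁⌋:
  k=1: m=28, d=56, a=1
  k=2: m=28, d=1, a=56
d=1 and a=2a₀=56 at k=2, so the next step gives (m, d) = (28, 56) again — its k=1 value — and the period has length 2.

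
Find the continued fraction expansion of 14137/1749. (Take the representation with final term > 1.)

14137 = 8*1749 + 145
1749 = 12*145 + 9
145 = 16*9 + 1
9 = 9*1 + 0  (stop)
So 14137/1749 = [8; 12, 16, 9].

[8; 12, 16, 9]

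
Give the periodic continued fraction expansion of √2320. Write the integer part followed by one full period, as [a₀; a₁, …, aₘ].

[48; 6, 96]

a₀ = ⌊√2320⌋ = 48.
With m₀=0, d₀=1 and mₖ₊₁ = dₖaₖ − mₖ, dₖ₊₁ = (n − mₖ₊₁²)/dₖ, aₖ₊₁ = ⌊(a₀+mₖ₊₁)/dₖ₊₁⌋:
  k=1: m=48, d=16, a=6
  k=2: m=48, d=1, a=96
d=1 and a=2a₀=96 at k=2, so the next step gives (m, d) = (48, 16) again — its k=1 value — and the period has length 2.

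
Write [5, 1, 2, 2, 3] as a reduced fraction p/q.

137/24

Fold from the inside: start with 3/1.
  2 + 1/3 = 7/3
  2 + 3/7 = 17/7
  1 + 7/17 = 24/17
  5 + 17/24 = 137/24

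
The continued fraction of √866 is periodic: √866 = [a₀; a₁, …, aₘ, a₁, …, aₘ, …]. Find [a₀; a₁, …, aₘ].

a₀ = ⌊√866⌋ = 29.
With m₀=0, d₀=1 and mₖ₊₁ = dₖaₖ − mₖ, dₖ₊₁ = (n − mₖ₊₁²)/dₖ, aₖ₊₁ = ⌊(a₀+mₖ₊₁)/dₖ₊₁⌋:
  k=1: m=29, d=25, a=2
  k=2: m=21, d=17, a=2
  k=3: m=13, d=41, a=1
  k=4: m=28, d=2, a=28
  k=5: m=28, d=41, a=1
  k=6: m=13, d=17, a=2
  k=7: m=21, d=25, a=2
  k=8: m=29, d=1, a=58
d=1 and a=2a₀=58 at k=8, so the next step gives (m, d) = (29, 25) again — its k=1 value — and the period has length 8.

[29; 2, 2, 1, 28, 1, 2, 2, 58]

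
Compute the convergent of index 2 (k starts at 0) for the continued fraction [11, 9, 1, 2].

Using pₖ = aₖpₖ₋₁ + pₖ₋₂, qₖ = aₖqₖ₋₁ + qₖ₋₂ (with p₋₁=1, p₋₂=0, q₋₁=0, q₋₂=1):
  k=0: a=11, p=11, q=1
  k=1: a=9, p=100, q=9
  k=2: a=1, p=111, q=10

111/10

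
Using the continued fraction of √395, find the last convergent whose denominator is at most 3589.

50561/2544

√395 = [19; 1, 6, 1, 38, …] (period length 4).
Convergents:
  p_0/q_0 = 19/1
  p_1/q_1 = 20/1
  p_2/q_2 = 139/7
  p_3/q_3 = 159/8
  p_4/q_4 = 6181/311
  p_5/q_5 = 6340/319
  p_6/q_6 = 44221/2225
  p_7/q_7 = 50561/2544
  p_8/q_8 = 1965539/98897
q_7 = 2544 ≤ 3589 < 98897 = q_8, so the answer is 50561/2544.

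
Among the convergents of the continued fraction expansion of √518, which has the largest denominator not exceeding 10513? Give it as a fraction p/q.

√518 = [22; 1, 3, 6, 3, 1, 44, …] (period length 6).
Convergents:
  p_0/q_0 = 22/1
  p_1/q_1 = 23/1
  p_2/q_2 = 91/4
  p_3/q_3 = 569/25
  p_4/q_4 = 1798/79
  p_5/q_5 = 2367/104
  p_6/q_6 = 105946/4655
  p_7/q_7 = 108313/4759
  p_8/q_8 = 430885/18932
q_7 = 4759 ≤ 10513 < 18932 = q_8, so the answer is 108313/4759.

108313/4759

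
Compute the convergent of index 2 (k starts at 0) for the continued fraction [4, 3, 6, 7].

82/19

Using pₖ = aₖpₖ₋₁ + pₖ₋₂, qₖ = aₖqₖ₋₁ + qₖ₋₂ (with p₋₁=1, p₋₂=0, q₋₁=0, q₋₂=1):
  k=0: a=4, p=4, q=1
  k=1: a=3, p=13, q=3
  k=2: a=6, p=82, q=19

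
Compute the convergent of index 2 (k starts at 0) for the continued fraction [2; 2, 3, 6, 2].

Using pₖ = aₖpₖ₋₁ + pₖ₋₂, qₖ = aₖqₖ₋₁ + qₖ₋₂ (with p₋₁=1, p₋₂=0, q₋₁=0, q₋₂=1):
  k=0: a=2, p=2, q=1
  k=1: a=2, p=5, q=2
  k=2: a=3, p=17, q=7

17/7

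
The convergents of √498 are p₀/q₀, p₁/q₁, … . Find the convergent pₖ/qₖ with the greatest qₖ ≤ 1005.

9395/421

√498 = [22; 3, 6, 22, 6, 3, 44, …] (period length 6).
Convergents:
  p_0/q_0 = 22/1
  p_1/q_1 = 67/3
  p_2/q_2 = 424/19
  p_3/q_3 = 9395/421
  p_4/q_4 = 56794/2545
q_3 = 421 ≤ 1005 < 2545 = q_4, so the answer is 9395/421.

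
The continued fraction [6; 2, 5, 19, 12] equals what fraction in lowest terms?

16415/2543

Fold from the inside: start with 12/1.
  19 + 1/12 = 229/12
  5 + 12/229 = 1157/229
  2 + 229/1157 = 2543/1157
  6 + 1157/2543 = 16415/2543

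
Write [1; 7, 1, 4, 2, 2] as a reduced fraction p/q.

Using pₖ = aₖpₖ₋₁ + pₖ₋₂ and qₖ = aₖqₖ₋₁ + qₖ₋₂:
  k=0: a=1, p=1, q=1
  k=1: a=7, p=8, q=7
  k=2: a=1, p=9, q=8
  k=3: a=4, p=44, q=39
  k=4: a=2, p=97, q=86
  k=5: a=2, p=238, q=211

238/211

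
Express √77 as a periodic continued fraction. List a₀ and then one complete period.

a₀ = ⌊√77⌋ = 8.
With m₀=0, d₀=1 and mₖ₊₁ = dₖaₖ − mₖ, dₖ₊₁ = (n − mₖ₊₁²)/dₖ, aₖ₊₁ = ⌊(a₀+mₖ₊₁)/dₖ₊₁⌋:
  k=1: m=8, d=13, a=1
  k=2: m=5, d=4, a=3
  k=3: m=7, d=7, a=2
  k=4: m=7, d=4, a=3
  k=5: m=5, d=13, a=1
  k=6: m=8, d=1, a=16
d=1 and a=2a₀=16 at k=6, so the next step gives (m, d) = (8, 13) again — its k=1 value — and the period has length 6.

[8; 1, 3, 2, 3, 1, 16]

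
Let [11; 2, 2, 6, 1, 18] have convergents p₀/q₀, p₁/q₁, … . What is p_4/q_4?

Using pₖ = aₖpₖ₋₁ + pₖ₋₂, qₖ = aₖqₖ₋₁ + qₖ₋₂ (with p₋₁=1, p₋₂=0, q₋₁=0, q₋₂=1):
  k=0: a=11, p=11, q=1
  k=1: a=2, p=23, q=2
  k=2: a=2, p=57, q=5
  k=3: a=6, p=365, q=32
  k=4: a=1, p=422, q=37

422/37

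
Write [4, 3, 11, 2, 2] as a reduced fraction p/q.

Fold from the inside: start with 2/1.
  2 + 1/2 = 5/2
  11 + 2/5 = 57/5
  3 + 5/57 = 176/57
  4 + 57/176 = 761/176

761/176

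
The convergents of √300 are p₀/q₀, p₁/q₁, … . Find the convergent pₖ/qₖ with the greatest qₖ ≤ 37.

√300 = [17; 3, 8, 3, 34, …] (period length 4).
Convergents:
  p_0/q_0 = 17/1
  p_1/q_1 = 52/3
  p_2/q_2 = 433/25
  p_3/q_3 = 1351/78
q_2 = 25 ≤ 37 < 78 = q_3, so the answer is 433/25.

433/25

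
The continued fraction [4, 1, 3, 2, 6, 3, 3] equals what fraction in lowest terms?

2899/607

Fold from the inside: start with 3/1.
  3 + 1/3 = 10/3
  6 + 3/10 = 63/10
  2 + 10/63 = 136/63
  3 + 63/136 = 471/136
  1 + 136/471 = 607/471
  4 + 471/607 = 2899/607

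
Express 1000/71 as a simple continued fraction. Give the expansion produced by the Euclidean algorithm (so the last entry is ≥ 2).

1000 = 14×71 + 6
71 = 11×6 + 5
6 = 1×5 + 1
5 = 5×1 + 0  (stop)
So 1000/71 = [14; 11, 1, 5].

[14; 11, 1, 5]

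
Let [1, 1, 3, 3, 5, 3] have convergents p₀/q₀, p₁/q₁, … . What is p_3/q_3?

Using pₖ = aₖpₖ₋₁ + pₖ₋₂, qₖ = aₖqₖ₋₁ + qₖ₋₂ (with p₋₁=1, p₋₂=0, q₋₁=0, q₋₂=1):
  k=0: a=1, p=1, q=1
  k=1: a=1, p=2, q=1
  k=2: a=3, p=7, q=4
  k=3: a=3, p=23, q=13

23/13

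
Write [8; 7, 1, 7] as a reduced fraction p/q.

512/63

Fold from the inside: start with 7/1.
  1 + 1/7 = 8/7
  7 + 7/8 = 63/8
  8 + 8/63 = 512/63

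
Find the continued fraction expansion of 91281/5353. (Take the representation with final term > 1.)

91281 = 17×5353 + 280
5353 = 19×280 + 33
280 = 8×33 + 16
33 = 2×16 + 1
16 = 16×1 + 0  (stop)
So 91281/5353 = [17; 19, 8, 2, 16].

[17; 19, 8, 2, 16]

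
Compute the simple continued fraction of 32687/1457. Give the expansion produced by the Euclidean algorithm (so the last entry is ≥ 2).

[22; 2, 3, 3, 5, 2, 5]

32687 = 22×1457 + 633
1457 = 2×633 + 191
633 = 3×191 + 60
191 = 3×60 + 11
60 = 5×11 + 5
11 = 2×5 + 1
5 = 5×1 + 0  (stop)
So 32687/1457 = [22; 2, 3, 3, 5, 2, 5].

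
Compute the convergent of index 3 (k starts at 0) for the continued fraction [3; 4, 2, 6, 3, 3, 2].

Using pₖ = aₖpₖ₋₁ + pₖ₋₂, qₖ = aₖqₖ₋₁ + qₖ₋₂ (with p₋₁=1, p₋₂=0, q₋₁=0, q₋₂=1):
  k=0: a=3, p=3, q=1
  k=1: a=4, p=13, q=4
  k=2: a=2, p=29, q=9
  k=3: a=6, p=187, q=58

187/58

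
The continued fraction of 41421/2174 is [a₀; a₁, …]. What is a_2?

1

41421 = 19·2174 + 115   →  a_0 = 19
2174 = 18·115 + 104   →  a_1 = 18
115 = 1·104 + 11   →  a_2 = 1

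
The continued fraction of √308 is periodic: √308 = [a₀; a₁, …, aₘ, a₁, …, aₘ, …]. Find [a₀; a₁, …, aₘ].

[17; 1, 1, 4, 1, 1, 34]

a₀ = ⌊√308⌋ = 17.
With m₀=0, d₀=1 and mₖ₊₁ = dₖaₖ − mₖ, dₖ₊₁ = (n − mₖ₊₁²)/dₖ, aₖ₊₁ = ⌊(a₀+mₖ₊₁)/dₖ₊₁⌋:
  k=1: m=17, d=19, a=1
  k=2: m=2, d=16, a=1
  k=3: m=14, d=7, a=4
  k=4: m=14, d=16, a=1
  k=5: m=2, d=19, a=1
  k=6: m=17, d=1, a=34
d=1 and a=2a₀=34 at k=6, so the next step gives (m, d) = (17, 19) again — its k=1 value — and the period has length 6.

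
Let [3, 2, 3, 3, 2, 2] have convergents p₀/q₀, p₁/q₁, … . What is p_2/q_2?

Using pₖ = aₖpₖ₋₁ + pₖ₋₂, qₖ = aₖqₖ₋₁ + qₖ₋₂ (with p₋₁=1, p₋₂=0, q₋₁=0, q₋₂=1):
  k=0: a=3, p=3, q=1
  k=1: a=2, p=7, q=2
  k=2: a=3, p=24, q=7

24/7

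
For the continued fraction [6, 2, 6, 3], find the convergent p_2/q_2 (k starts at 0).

Using pₖ = aₖpₖ₋₁ + pₖ₋₂, qₖ = aₖqₖ₋₁ + qₖ₋₂ (with p₋₁=1, p₋₂=0, q₋₁=0, q₋₂=1):
  k=0: a=6, p=6, q=1
  k=1: a=2, p=13, q=2
  k=2: a=6, p=84, q=13

84/13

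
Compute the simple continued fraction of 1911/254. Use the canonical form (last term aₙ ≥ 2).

1911 = 7*254 + 133
254 = 1*133 + 121
133 = 1*121 + 12
121 = 10*12 + 1
12 = 12*1 + 0  (stop)
So 1911/254 = [7; 1, 1, 10, 12].

[7; 1, 1, 10, 12]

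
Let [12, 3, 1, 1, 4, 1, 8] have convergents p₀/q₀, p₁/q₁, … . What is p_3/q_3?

Using pₖ = aₖpₖ₋₁ + pₖ₋₂, qₖ = aₖqₖ₋₁ + qₖ₋₂ (with p₋₁=1, p₋₂=0, q₋₁=0, q₋₂=1):
  k=0: a=12, p=12, q=1
  k=1: a=3, p=37, q=3
  k=2: a=1, p=49, q=4
  k=3: a=1, p=86, q=7

86/7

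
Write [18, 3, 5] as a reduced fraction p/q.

Using pₖ = aₖpₖ₋₁ + pₖ₋₂ and qₖ = aₖqₖ₋₁ + qₖ₋₂:
  k=0: a=18, p=18, q=1
  k=1: a=3, p=55, q=3
  k=2: a=5, p=293, q=16

293/16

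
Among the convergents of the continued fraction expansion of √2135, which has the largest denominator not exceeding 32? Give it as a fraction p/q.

√2135 = [46; 4, 1, 5, 1, 4, 92, …] (period length 6).
Convergents:
  p_0/q_0 = 46/1
  p_1/q_1 = 185/4
  p_2/q_2 = 231/5
  p_3/q_3 = 1340/29
  p_4/q_4 = 1571/34
q_3 = 29 ≤ 32 < 34 = q_4, so the answer is 1340/29.

1340/29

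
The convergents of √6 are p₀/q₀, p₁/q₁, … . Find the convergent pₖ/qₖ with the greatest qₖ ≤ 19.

√6 = [2; 2, 4, …] (period length 2).
Convergents:
  p_0/q_0 = 2/1
  p_1/q_1 = 5/2
  p_2/q_2 = 22/9
  p_3/q_3 = 49/20
q_2 = 9 ≤ 19 < 20 = q_3, so the answer is 22/9.

22/9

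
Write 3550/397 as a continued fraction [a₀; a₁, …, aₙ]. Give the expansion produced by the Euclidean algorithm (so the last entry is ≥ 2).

3550 = 8*397 + 374
397 = 1*374 + 23
374 = 16*23 + 6
23 = 3*6 + 5
6 = 1*5 + 1
5 = 5*1 + 0  (stop)
So 3550/397 = [8; 1, 16, 3, 1, 5].

[8; 1, 16, 3, 1, 5]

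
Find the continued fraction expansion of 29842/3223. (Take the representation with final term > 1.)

29842 = 9·3223 + 835
3223 = 3·835 + 718
835 = 1·718 + 117
718 = 6·117 + 16
117 = 7·16 + 5
16 = 3·5 + 1
5 = 5·1 + 0  (stop)
So 29842/3223 = [9; 3, 1, 6, 7, 3, 5].

[9; 3, 1, 6, 7, 3, 5]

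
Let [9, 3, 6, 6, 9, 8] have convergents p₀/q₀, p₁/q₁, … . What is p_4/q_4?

9987/1072

Using pₖ = aₖpₖ₋₁ + pₖ₋₂, qₖ = aₖqₖ₋₁ + qₖ₋₂ (with p₋₁=1, p₋₂=0, q₋₁=0, q₋₂=1):
  k=0: a=9, p=9, q=1
  k=1: a=3, p=28, q=3
  k=2: a=6, p=177, q=19
  k=3: a=6, p=1090, q=117
  k=4: a=9, p=9987, q=1072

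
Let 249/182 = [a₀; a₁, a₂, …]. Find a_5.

249 = 1·182 + 67   →  a_0 = 1
182 = 2·67 + 48   →  a_1 = 2
67 = 1·48 + 19   →  a_2 = 1
48 = 2·19 + 10   →  a_3 = 2
19 = 1·10 + 9   →  a_4 = 1
10 = 1·9 + 1   →  a_5 = 1

1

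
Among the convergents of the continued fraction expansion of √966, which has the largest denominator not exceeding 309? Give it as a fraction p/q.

√966 = [31; 12, 2, 2, 2, 12, 62, …] (period length 6).
Convergents:
  p_0/q_0 = 31/1
  p_1/q_1 = 373/12
  p_2/q_2 = 777/25
  p_3/q_3 = 1927/62
  p_4/q_4 = 4631/149
  p_5/q_5 = 57499/1850
q_4 = 149 ≤ 309 < 1850 = q_5, so the answer is 4631/149.

4631/149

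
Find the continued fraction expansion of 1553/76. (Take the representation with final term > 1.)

[20; 2, 3, 3, 3]

1553 = 20×76 + 33
76 = 2×33 + 10
33 = 3×10 + 3
10 = 3×3 + 1
3 = 3×1 + 0  (stop)
So 1553/76 = [20; 2, 3, 3, 3].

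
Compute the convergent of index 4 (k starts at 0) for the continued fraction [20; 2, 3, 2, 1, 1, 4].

Using pₖ = aₖpₖ₋₁ + pₖ₋₂, qₖ = aₖqₖ₋₁ + qₖ₋₂ (with p₋₁=1, p₋₂=0, q₋₁=0, q₋₂=1):
  k=0: a=20, p=20, q=1
  k=1: a=2, p=41, q=2
  k=2: a=3, p=143, q=7
  k=3: a=2, p=327, q=16
  k=4: a=1, p=470, q=23

470/23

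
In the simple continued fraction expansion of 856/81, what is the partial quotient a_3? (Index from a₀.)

856 = 10·81 + 46   →  a_0 = 10
81 = 1·46 + 35   →  a_1 = 1
46 = 1·35 + 11   →  a_2 = 1
35 = 3·11 + 2   →  a_3 = 3

3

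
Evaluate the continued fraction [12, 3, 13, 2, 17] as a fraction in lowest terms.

Fold from the inside: start with 17/1.
  2 + 1/17 = 35/17
  13 + 17/35 = 472/35
  3 + 35/472 = 1451/472
  12 + 472/1451 = 17884/1451

17884/1451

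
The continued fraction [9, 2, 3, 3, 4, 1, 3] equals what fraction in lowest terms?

4387/465

Using pₖ = aₖpₖ₋₁ + pₖ₋₂ and qₖ = aₖqₖ₋₁ + qₖ₋₂:
  k=0: a=9, p=9, q=1
  k=1: a=2, p=19, q=2
  k=2: a=3, p=66, q=7
  k=3: a=3, p=217, q=23
  k=4: a=4, p=934, q=99
  k=5: a=1, p=1151, q=122
  k=6: a=3, p=4387, q=465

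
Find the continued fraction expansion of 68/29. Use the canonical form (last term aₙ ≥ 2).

[2; 2, 1, 9]

68 = 2×29 + 10
29 = 2×10 + 9
10 = 1×9 + 1
9 = 9×1 + 0  (stop)
So 68/29 = [2; 2, 1, 9].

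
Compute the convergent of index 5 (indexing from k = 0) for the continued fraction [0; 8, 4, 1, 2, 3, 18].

47/386

Using pₖ = aₖpₖ₋₁ + pₖ₋₂, qₖ = aₖqₖ₋₁ + qₖ₋₂ (with p₋₁=1, p₋₂=0, q₋₁=0, q₋₂=1):
  k=0: a=0, p=0, q=1
  k=1: a=8, p=1, q=8
  k=2: a=4, p=4, q=33
  k=3: a=1, p=5, q=41
  k=4: a=2, p=14, q=115
  k=5: a=3, p=47, q=386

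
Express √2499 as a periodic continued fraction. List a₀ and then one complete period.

[49; 1, 98]

a₀ = ⌊√2499⌋ = 49.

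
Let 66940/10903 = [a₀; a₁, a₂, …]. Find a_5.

8

66940 = 6·10903 + 1522   →  a_0 = 6
10903 = 7·1522 + 249   →  a_1 = 7
1522 = 6·249 + 28   →  a_2 = 6
249 = 8·28 + 25   →  a_3 = 8
28 = 1·25 + 3   →  a_4 = 1
25 = 8·3 + 1   →  a_5 = 8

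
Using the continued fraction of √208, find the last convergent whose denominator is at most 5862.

√208 = [14; 2, 2, 1, 2, 2, 28, …] (period length 6).
Convergents:
  p_0/q_0 = 14/1
  p_1/q_1 = 29/2
  p_2/q_2 = 72/5
  p_3/q_3 = 101/7
  p_4/q_4 = 274/19
  p_5/q_5 = 649/45
  p_6/q_6 = 18446/1279
  p_7/q_7 = 37541/2603
  p_8/q_8 = 93528/6485
q_7 = 2603 ≤ 5862 < 6485 = q_8, so the answer is 37541/2603.

37541/2603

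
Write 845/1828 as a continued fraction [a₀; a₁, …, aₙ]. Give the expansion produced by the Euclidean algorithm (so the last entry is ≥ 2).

[0; 2, 6, 8, 8, 2]

845 = 0·1828 + 845
1828 = 2·845 + 138
845 = 6·138 + 17
138 = 8·17 + 2
17 = 8·2 + 1
2 = 2·1 + 0  (stop)
So 845/1828 = [0; 2, 6, 8, 8, 2].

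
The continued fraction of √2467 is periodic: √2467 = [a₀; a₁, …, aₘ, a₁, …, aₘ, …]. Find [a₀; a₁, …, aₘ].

[49; 1, 2, 49, 2, 1, 98]

a₀ = ⌊√2467⌋ = 49.
With m₀=0, d₀=1 and mₖ₊₁ = dₖaₖ − mₖ, dₖ₊₁ = (n − mₖ₊₁²)/dₖ, aₖ₊₁ = ⌊(a₀+mₖ₊₁)/dₖ₊₁⌋:
  k=1: m=49, d=66, a=1
  k=2: m=17, d=33, a=2
  k=3: m=49, d=2, a=49
  k=4: m=49, d=33, a=2
  k=5: m=17, d=66, a=1
  k=6: m=49, d=1, a=98
d=1 and a=2a₀=98 at k=6, so the next step gives (m, d) = (49, 66) again — its k=1 value — and the period has length 6.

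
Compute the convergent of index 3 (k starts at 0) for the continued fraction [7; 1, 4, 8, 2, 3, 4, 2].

320/41

Using pₖ = aₖpₖ₋₁ + pₖ₋₂, qₖ = aₖqₖ₋₁ + qₖ₋₂ (with p₋₁=1, p₋₂=0, q₋₁=0, q₋₂=1):
  k=0: a=7, p=7, q=1
  k=1: a=1, p=8, q=1
  k=2: a=4, p=39, q=5
  k=3: a=8, p=320, q=41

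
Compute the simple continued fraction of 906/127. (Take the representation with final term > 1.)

906 = 7*127 + 17
127 = 7*17 + 8
17 = 2*8 + 1
8 = 8*1 + 0  (stop)
So 906/127 = [7; 7, 2, 8].

[7; 7, 2, 8]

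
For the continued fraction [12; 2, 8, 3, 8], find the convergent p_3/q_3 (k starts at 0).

Using pₖ = aₖpₖ₋₁ + pₖ₋₂, qₖ = aₖqₖ₋₁ + qₖ₋₂ (with p₋₁=1, p₋₂=0, q₋₁=0, q₋₂=1):
  k=0: a=12, p=12, q=1
  k=1: a=2, p=25, q=2
  k=2: a=8, p=212, q=17
  k=3: a=3, p=661, q=53

661/53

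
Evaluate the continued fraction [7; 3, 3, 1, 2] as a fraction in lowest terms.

263/36

Fold from the inside: start with 2/1.
  1 + 1/2 = 3/2
  3 + 2/3 = 11/3
  3 + 3/11 = 36/11
  7 + 11/36 = 263/36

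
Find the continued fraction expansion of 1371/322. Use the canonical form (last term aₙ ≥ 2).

[4; 3, 1, 7, 3, 3]

1371 = 4·322 + 83
322 = 3·83 + 73
83 = 1·73 + 10
73 = 7·10 + 3
10 = 3·3 + 1
3 = 3·1 + 0  (stop)
So 1371/322 = [4; 3, 1, 7, 3, 3].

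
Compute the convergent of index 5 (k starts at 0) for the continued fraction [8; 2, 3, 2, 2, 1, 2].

464/55

Using pₖ = aₖpₖ₋₁ + pₖ₋₂, qₖ = aₖqₖ₋₁ + qₖ₋₂ (with p₋₁=1, p₋₂=0, q₋₁=0, q₋₂=1):
  k=0: a=8, p=8, q=1
  k=1: a=2, p=17, q=2
  k=2: a=3, p=59, q=7
  k=3: a=2, p=135, q=16
  k=4: a=2, p=329, q=39
  k=5: a=1, p=464, q=55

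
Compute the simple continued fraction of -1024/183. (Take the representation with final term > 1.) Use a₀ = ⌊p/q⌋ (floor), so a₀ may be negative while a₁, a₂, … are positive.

-1024 = -6·183 + 74
183 = 2·74 + 35
74 = 2·35 + 4
35 = 8·4 + 3
4 = 1·3 + 1
3 = 3·1 + 0  (stop)
So -1024/183 = [-6; 2, 2, 8, 1, 3].

[-6; 2, 2, 8, 1, 3]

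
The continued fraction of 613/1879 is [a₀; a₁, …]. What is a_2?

613 = 0·1879 + 613   →  a_0 = 0
1879 = 3·613 + 40   →  a_1 = 3
613 = 15·40 + 13   →  a_2 = 15

15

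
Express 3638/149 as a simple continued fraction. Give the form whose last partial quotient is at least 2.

3638 = 24·149 + 62
149 = 2·62 + 25
62 = 2·25 + 12
25 = 2·12 + 1
12 = 12·1 + 0  (stop)
So 3638/149 = [24; 2, 2, 2, 12].

[24; 2, 2, 2, 12]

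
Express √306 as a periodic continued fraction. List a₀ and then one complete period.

a₀ = ⌊√306⌋ = 17.
With m₀=0, d₀=1 and mₖ₊₁ = dₖaₖ − mₖ, dₖ₊₁ = (n − mₖ₊₁²)/dₖ, aₖ₊₁ = ⌊(a₀+mₖ₊₁)/dₖ₊₁⌋:
  k=1: m=17, d=17, a=2
  k=2: m=17, d=1, a=34
d=1 and a=2a₀=34 at k=2, so the next step gives (m, d) = (17, 17) again — its k=1 value — and the period has length 2.

[17; 2, 34]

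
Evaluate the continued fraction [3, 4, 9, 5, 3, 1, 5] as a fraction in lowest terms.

14819/4569

Fold from the inside: start with 5/1.
  1 + 1/5 = 6/5
  3 + 5/6 = 23/6
  5 + 6/23 = 121/23
  9 + 23/121 = 1112/121
  4 + 121/1112 = 4569/1112
  3 + 1112/4569 = 14819/4569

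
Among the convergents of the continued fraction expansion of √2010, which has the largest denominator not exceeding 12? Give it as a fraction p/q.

√2010 = [44; 1, 4, 1, 88, …] (period length 4).
Convergents:
  p_0/q_0 = 44/1
  p_1/q_1 = 45/1
  p_2/q_2 = 224/5
  p_3/q_3 = 269/6
  p_4/q_4 = 23896/533
q_3 = 6 ≤ 12 < 533 = q_4, so the answer is 269/6.

269/6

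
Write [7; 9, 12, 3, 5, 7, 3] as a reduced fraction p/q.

Fold from the inside: start with 3/1.
  7 + 1/3 = 22/3
  5 + 3/22 = 113/22
  3 + 22/113 = 361/113
  12 + 113/361 = 4445/361
  9 + 361/4445 = 40366/4445
  7 + 4445/40366 = 287007/40366

287007/40366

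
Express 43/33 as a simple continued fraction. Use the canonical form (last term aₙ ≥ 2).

[1; 3, 3, 3]

43 = 1·33 + 10
33 = 3·10 + 3
10 = 3·3 + 1
3 = 3·1 + 0  (stop)
So 43/33 = [1; 3, 3, 3].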